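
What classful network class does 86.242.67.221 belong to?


First octet: 86
Binary: 01010110
0xxxxxxx -> Class A (1-126)
Class A, default mask 255.0.0.0 (/8)


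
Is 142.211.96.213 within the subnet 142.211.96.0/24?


Subnet network: 142.211.96.0
Test IP AND mask: 142.211.96.0
Yes, 142.211.96.213 is in 142.211.96.0/24


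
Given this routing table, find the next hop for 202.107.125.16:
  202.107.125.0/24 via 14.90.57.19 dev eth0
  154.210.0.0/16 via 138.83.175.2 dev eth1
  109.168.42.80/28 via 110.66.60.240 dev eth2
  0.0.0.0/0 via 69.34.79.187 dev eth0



Longest prefix match for 202.107.125.16:
  /24 202.107.125.0: MATCH
  /16 154.210.0.0: no
  /28 109.168.42.80: no
  /0 0.0.0.0: MATCH
Selected: next-hop 14.90.57.19 via eth0 (matched /24)


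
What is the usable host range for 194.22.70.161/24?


Network: 194.22.70.0
Broadcast: 194.22.70.255
First usable = network + 1
Last usable = broadcast - 1
Range: 194.22.70.1 to 194.22.70.254


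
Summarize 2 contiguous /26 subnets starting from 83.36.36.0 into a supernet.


Original prefix: /26
Number of subnets: 2 = 2^1
New prefix = 26 - 1 = 25
Supernet: 83.36.36.0/25


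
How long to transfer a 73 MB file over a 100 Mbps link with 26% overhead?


Effective throughput = 100 * (1 - 26/100) = 74 Mbps
File size in Mb = 73 * 8 = 584 Mb
Time = 584 / 74
Time = 7.8919 seconds


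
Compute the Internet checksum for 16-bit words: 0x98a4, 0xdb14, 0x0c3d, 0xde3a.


Sum all words (with carry folding):
+ 0x98a4 = 0x98a4
+ 0xdb14 = 0x73b9
+ 0x0c3d = 0x7ff6
+ 0xde3a = 0x5e31
One's complement: ~0x5e31
Checksum = 0xa1ce


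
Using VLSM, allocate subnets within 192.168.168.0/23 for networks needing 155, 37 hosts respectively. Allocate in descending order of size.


155 hosts -> /24 (254 usable): 192.168.168.0/24
37 hosts -> /26 (62 usable): 192.168.169.0/26
Allocation: 192.168.168.0/24 (155 hosts, 254 usable); 192.168.169.0/26 (37 hosts, 62 usable)


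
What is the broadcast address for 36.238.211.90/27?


Network: 36.238.211.64/27
Host bits = 5
Set all host bits to 1:
Broadcast: 36.238.211.95


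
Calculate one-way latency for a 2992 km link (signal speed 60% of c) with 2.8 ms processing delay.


Speed = 0.6 * 3e5 km/s = 180000 km/s
Propagation delay = 2992 / 180000 = 0.0166 s = 16.6222 ms
Processing delay = 2.8 ms
Total one-way latency = 19.4222 ms


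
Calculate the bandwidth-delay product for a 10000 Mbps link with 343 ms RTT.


BDP = bandwidth * RTT
= 10000 Mbps * 343 ms
= 10000 * 1e6 * 343 / 1000 bits
= 3430000000 bits
= 428750000 bytes
= 418701.1719 KB
BDP = 3430000000 bits (428750000 bytes)


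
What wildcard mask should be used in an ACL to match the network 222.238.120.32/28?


Subnet mask: 255.255.255.240
Wildcard = 255.255.255.255 - subnet mask
255 - 255 = 0
255 - 255 = 0
255 - 255 = 0
255 - 240 = 15
Wildcard: 0.0.0.15


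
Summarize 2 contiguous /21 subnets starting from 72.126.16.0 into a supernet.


Original prefix: /21
Number of subnets: 2 = 2^1
New prefix = 21 - 1 = 20
Supernet: 72.126.16.0/20


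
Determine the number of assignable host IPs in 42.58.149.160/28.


Host bits = 32 - 28 = 4
Total addresses = 2^4 = 16
Usable = total - 2 (network and broadcast)
Usable hosts: 14


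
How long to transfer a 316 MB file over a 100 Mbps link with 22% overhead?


Effective throughput = 100 * (1 - 22/100) = 78 Mbps
File size in Mb = 316 * 8 = 2528 Mb
Time = 2528 / 78
Time = 32.4103 seconds


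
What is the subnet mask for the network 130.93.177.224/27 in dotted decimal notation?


/27 means 27 network bits, 5 host bits
Binary: 11111111111111111111111111100000
Mask: 255.255.255.224


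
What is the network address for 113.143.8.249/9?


IP:   01110001.10001111.00001000.11111001
Mask: 11111111.10000000.00000000.00000000
AND operation:
Net:  01110001.10000000.00000000.00000000
Network: 113.128.0.0/9


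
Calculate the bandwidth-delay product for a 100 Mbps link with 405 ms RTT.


BDP = bandwidth * RTT
= 100 Mbps * 405 ms
= 100 * 1e6 * 405 / 1000 bits
= 40500000 bits
= 5062500 bytes
= 4943.8477 KB
BDP = 40500000 bits (5062500 bytes)


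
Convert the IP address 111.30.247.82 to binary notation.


111 = 01101111
30 = 00011110
247 = 11110111
82 = 01010010
Binary: 01101111.00011110.11110111.01010010


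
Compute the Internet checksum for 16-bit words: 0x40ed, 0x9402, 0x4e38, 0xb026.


Sum all words (with carry folding):
+ 0x40ed = 0x40ed
+ 0x9402 = 0xd4ef
+ 0x4e38 = 0x2328
+ 0xb026 = 0xd34e
One's complement: ~0xd34e
Checksum = 0x2cb1


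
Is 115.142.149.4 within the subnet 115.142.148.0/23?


Subnet network: 115.142.148.0
Test IP AND mask: 115.142.148.0
Yes, 115.142.149.4 is in 115.142.148.0/23


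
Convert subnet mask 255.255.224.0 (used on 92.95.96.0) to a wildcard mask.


Subnet mask: 255.255.224.0
Wildcard = 255.255.255.255 - subnet mask
255 - 255 = 0
255 - 255 = 0
255 - 224 = 31
255 - 0 = 255
Wildcard: 0.0.31.255


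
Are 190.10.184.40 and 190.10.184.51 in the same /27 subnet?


Mask: 255.255.255.224
190.10.184.40 AND mask = 190.10.184.32
190.10.184.51 AND mask = 190.10.184.32
Yes, same subnet (190.10.184.32)


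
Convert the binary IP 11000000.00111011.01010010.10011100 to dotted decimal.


11000000 = 192
00111011 = 59
01010010 = 82
10011100 = 156
IP: 192.59.82.156


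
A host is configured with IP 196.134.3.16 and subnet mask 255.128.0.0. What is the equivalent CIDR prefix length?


Binary: 11111111.10000000.00000000.00000000
Count leading 1s
Prefix: /9


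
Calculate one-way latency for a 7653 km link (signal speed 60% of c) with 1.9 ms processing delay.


Speed = 0.6 * 3e5 km/s = 180000 km/s
Propagation delay = 7653 / 180000 = 0.0425 s = 42.5167 ms
Processing delay = 1.9 ms
Total one-way latency = 44.4167 ms


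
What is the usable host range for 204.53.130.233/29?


Network: 204.53.130.232
Broadcast: 204.53.130.239
First usable = network + 1
Last usable = broadcast - 1
Range: 204.53.130.233 to 204.53.130.238


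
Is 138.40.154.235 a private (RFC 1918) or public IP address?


RFC 1918 private ranges:
  10.0.0.0/8 (10.0.0.0 - 10.255.255.255)
  172.16.0.0/12 (172.16.0.0 - 172.31.255.255)
  192.168.0.0/16 (192.168.0.0 - 192.168.255.255)
Public (not in any RFC 1918 range)


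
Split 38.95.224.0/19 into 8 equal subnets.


New prefix = 19 + 3 = 22
Each subnet has 1024 addresses
  38.95.224.0/22
  38.95.228.0/22
  38.95.232.0/22
  38.95.236.0/22
  38.95.240.0/22
  38.95.244.0/22
  38.95.248.0/22
  38.95.252.0/22
Subnets: 38.95.224.0/22, 38.95.228.0/22, 38.95.232.0/22, 38.95.236.0/22, 38.95.240.0/22, 38.95.244.0/22, 38.95.248.0/22, 38.95.252.0/22


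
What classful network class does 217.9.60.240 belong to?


First octet: 217
Binary: 11011001
110xxxxx -> Class C (192-223)
Class C, default mask 255.255.255.0 (/24)


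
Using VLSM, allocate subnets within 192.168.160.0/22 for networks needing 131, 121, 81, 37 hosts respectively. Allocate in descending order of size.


131 hosts -> /24 (254 usable): 192.168.160.0/24
121 hosts -> /25 (126 usable): 192.168.161.0/25
81 hosts -> /25 (126 usable): 192.168.161.128/25
37 hosts -> /26 (62 usable): 192.168.162.0/26
Allocation: 192.168.160.0/24 (131 hosts, 254 usable); 192.168.161.0/25 (121 hosts, 126 usable); 192.168.161.128/25 (81 hosts, 126 usable); 192.168.162.0/26 (37 hosts, 62 usable)


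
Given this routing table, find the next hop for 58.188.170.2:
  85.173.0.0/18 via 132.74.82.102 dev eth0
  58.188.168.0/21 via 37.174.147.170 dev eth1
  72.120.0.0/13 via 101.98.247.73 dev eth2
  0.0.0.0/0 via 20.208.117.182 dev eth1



Longest prefix match for 58.188.170.2:
  /18 85.173.0.0: no
  /21 58.188.168.0: MATCH
  /13 72.120.0.0: no
  /0 0.0.0.0: MATCH
Selected: next-hop 37.174.147.170 via eth1 (matched /21)


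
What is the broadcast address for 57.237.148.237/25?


Network: 57.237.148.128/25
Host bits = 7
Set all host bits to 1:
Broadcast: 57.237.148.255


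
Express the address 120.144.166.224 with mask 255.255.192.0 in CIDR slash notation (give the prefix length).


Binary: 11111111.11111111.11000000.00000000
Count leading 1s
Prefix: /18


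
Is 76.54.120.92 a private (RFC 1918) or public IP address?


RFC 1918 private ranges:
  10.0.0.0/8 (10.0.0.0 - 10.255.255.255)
  172.16.0.0/12 (172.16.0.0 - 172.31.255.255)
  192.168.0.0/16 (192.168.0.0 - 192.168.255.255)
Public (not in any RFC 1918 range)


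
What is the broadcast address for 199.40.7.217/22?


Network: 199.40.4.0/22
Host bits = 10
Set all host bits to 1:
Broadcast: 199.40.7.255


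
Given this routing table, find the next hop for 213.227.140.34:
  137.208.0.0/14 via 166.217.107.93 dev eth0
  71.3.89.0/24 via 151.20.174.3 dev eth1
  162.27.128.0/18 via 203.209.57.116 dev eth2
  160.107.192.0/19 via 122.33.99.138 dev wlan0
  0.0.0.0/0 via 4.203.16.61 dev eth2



Longest prefix match for 213.227.140.34:
  /14 137.208.0.0: no
  /24 71.3.89.0: no
  /18 162.27.128.0: no
  /19 160.107.192.0: no
  /0 0.0.0.0: MATCH
Selected: next-hop 4.203.16.61 via eth2 (matched /0)


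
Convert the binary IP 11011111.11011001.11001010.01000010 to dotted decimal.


11011111 = 223
11011001 = 217
11001010 = 202
01000010 = 66
IP: 223.217.202.66


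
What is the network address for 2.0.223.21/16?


IP:   00000010.00000000.11011111.00010101
Mask: 11111111.11111111.00000000.00000000
AND operation:
Net:  00000010.00000000.00000000.00000000
Network: 2.0.0.0/16


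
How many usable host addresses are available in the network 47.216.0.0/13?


Host bits = 32 - 13 = 19
Total addresses = 2^19 = 524288
Usable = total - 2 (network and broadcast)
Usable hosts: 524286


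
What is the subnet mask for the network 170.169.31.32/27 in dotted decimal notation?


/27 means 27 network bits, 5 host bits
Binary: 11111111111111111111111111100000
Mask: 255.255.255.224


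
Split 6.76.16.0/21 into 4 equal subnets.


New prefix = 21 + 2 = 23
Each subnet has 512 addresses
  6.76.16.0/23
  6.76.18.0/23
  6.76.20.0/23
  6.76.22.0/23
Subnets: 6.76.16.0/23, 6.76.18.0/23, 6.76.20.0/23, 6.76.22.0/23


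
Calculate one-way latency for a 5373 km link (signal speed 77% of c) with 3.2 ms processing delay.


Speed = 0.77 * 3e5 km/s = 231000 km/s
Propagation delay = 5373 / 231000 = 0.0233 s = 23.2597 ms
Processing delay = 3.2 ms
Total one-way latency = 26.4597 ms


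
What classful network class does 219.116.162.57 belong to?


First octet: 219
Binary: 11011011
110xxxxx -> Class C (192-223)
Class C, default mask 255.255.255.0 (/24)


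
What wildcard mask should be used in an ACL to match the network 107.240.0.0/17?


Subnet mask: 255.255.128.0
Wildcard = 255.255.255.255 - subnet mask
255 - 255 = 0
255 - 255 = 0
255 - 128 = 127
255 - 0 = 255
Wildcard: 0.0.127.255


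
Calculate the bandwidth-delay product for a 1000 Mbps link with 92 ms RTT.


BDP = bandwidth * RTT
= 1000 Mbps * 92 ms
= 1000 * 1e6 * 92 / 1000 bits
= 92000000 bits
= 11500000 bytes
= 11230.4688 KB
BDP = 92000000 bits (11500000 bytes)


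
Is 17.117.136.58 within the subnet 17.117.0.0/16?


Subnet network: 17.117.0.0
Test IP AND mask: 17.117.0.0
Yes, 17.117.136.58 is in 17.117.0.0/16


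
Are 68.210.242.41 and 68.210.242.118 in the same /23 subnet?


Mask: 255.255.254.0
68.210.242.41 AND mask = 68.210.242.0
68.210.242.118 AND mask = 68.210.242.0
Yes, same subnet (68.210.242.0)


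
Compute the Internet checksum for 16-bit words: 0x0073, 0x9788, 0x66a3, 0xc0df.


Sum all words (with carry folding):
+ 0x0073 = 0x0073
+ 0x9788 = 0x97fb
+ 0x66a3 = 0xfe9e
+ 0xc0df = 0xbf7e
One's complement: ~0xbf7e
Checksum = 0x4081


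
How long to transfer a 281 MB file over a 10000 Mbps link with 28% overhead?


Effective throughput = 10000 * (1 - 28/100) = 7200 Mbps
File size in Mb = 281 * 8 = 2248 Mb
Time = 2248 / 7200
Time = 0.3122 seconds


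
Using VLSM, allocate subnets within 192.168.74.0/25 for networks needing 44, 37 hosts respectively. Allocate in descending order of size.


44 hosts -> /26 (62 usable): 192.168.74.0/26
37 hosts -> /26 (62 usable): 192.168.74.64/26
Allocation: 192.168.74.0/26 (44 hosts, 62 usable); 192.168.74.64/26 (37 hosts, 62 usable)


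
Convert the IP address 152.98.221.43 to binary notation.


152 = 10011000
98 = 01100010
221 = 11011101
43 = 00101011
Binary: 10011000.01100010.11011101.00101011


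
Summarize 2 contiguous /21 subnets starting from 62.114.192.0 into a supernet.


Original prefix: /21
Number of subnets: 2 = 2^1
New prefix = 21 - 1 = 20
Supernet: 62.114.192.0/20


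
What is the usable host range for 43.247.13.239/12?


Network: 43.240.0.0
Broadcast: 43.255.255.255
First usable = network + 1
Last usable = broadcast - 1
Range: 43.240.0.1 to 43.255.255.254


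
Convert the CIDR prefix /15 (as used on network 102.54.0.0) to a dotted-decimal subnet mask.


/15 means 15 network bits, 17 host bits
Binary: 11111111111111100000000000000000
Mask: 255.254.0.0


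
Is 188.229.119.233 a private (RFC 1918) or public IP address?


RFC 1918 private ranges:
  10.0.0.0/8 (10.0.0.0 - 10.255.255.255)
  172.16.0.0/12 (172.16.0.0 - 172.31.255.255)
  192.168.0.0/16 (192.168.0.0 - 192.168.255.255)
Public (not in any RFC 1918 range)


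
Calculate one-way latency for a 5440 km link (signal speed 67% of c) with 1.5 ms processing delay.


Speed = 0.67 * 3e5 km/s = 201000 km/s
Propagation delay = 5440 / 201000 = 0.0271 s = 27.0647 ms
Processing delay = 1.5 ms
Total one-way latency = 28.5647 ms


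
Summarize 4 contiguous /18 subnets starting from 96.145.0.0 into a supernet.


Original prefix: /18
Number of subnets: 4 = 2^2
New prefix = 18 - 2 = 16
Supernet: 96.145.0.0/16


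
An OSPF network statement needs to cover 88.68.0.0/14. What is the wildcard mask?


Subnet mask: 255.252.0.0
Wildcard = 255.255.255.255 - subnet mask
255 - 255 = 0
255 - 252 = 3
255 - 0 = 255
255 - 0 = 255
Wildcard: 0.3.255.255


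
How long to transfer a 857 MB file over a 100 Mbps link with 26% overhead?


Effective throughput = 100 * (1 - 26/100) = 74 Mbps
File size in Mb = 857 * 8 = 6856 Mb
Time = 6856 / 74
Time = 92.6486 seconds


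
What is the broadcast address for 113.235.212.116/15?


Network: 113.234.0.0/15
Host bits = 17
Set all host bits to 1:
Broadcast: 113.235.255.255


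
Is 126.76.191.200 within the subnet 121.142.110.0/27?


Subnet network: 121.142.110.0
Test IP AND mask: 126.76.191.192
No, 126.76.191.200 is not in 121.142.110.0/27


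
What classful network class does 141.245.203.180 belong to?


First octet: 141
Binary: 10001101
10xxxxxx -> Class B (128-191)
Class B, default mask 255.255.0.0 (/16)


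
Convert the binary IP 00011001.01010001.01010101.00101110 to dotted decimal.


00011001 = 25
01010001 = 81
01010101 = 85
00101110 = 46
IP: 25.81.85.46


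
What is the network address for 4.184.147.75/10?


IP:   00000100.10111000.10010011.01001011
Mask: 11111111.11000000.00000000.00000000
AND operation:
Net:  00000100.10000000.00000000.00000000
Network: 4.128.0.0/10


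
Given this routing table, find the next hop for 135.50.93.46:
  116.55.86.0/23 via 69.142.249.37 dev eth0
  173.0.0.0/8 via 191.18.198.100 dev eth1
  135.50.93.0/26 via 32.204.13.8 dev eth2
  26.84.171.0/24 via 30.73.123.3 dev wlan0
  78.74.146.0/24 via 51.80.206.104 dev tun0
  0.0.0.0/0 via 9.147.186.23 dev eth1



Longest prefix match for 135.50.93.46:
  /23 116.55.86.0: no
  /8 173.0.0.0: no
  /26 135.50.93.0: MATCH
  /24 26.84.171.0: no
  /24 78.74.146.0: no
  /0 0.0.0.0: MATCH
Selected: next-hop 32.204.13.8 via eth2 (matched /26)


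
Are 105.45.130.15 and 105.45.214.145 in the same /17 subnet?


Mask: 255.255.128.0
105.45.130.15 AND mask = 105.45.128.0
105.45.214.145 AND mask = 105.45.128.0
Yes, same subnet (105.45.128.0)


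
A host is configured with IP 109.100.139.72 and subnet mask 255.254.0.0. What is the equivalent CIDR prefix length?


Binary: 11111111.11111110.00000000.00000000
Count leading 1s
Prefix: /15


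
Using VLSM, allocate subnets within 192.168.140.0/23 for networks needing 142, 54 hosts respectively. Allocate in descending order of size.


142 hosts -> /24 (254 usable): 192.168.140.0/24
54 hosts -> /26 (62 usable): 192.168.141.0/26
Allocation: 192.168.140.0/24 (142 hosts, 254 usable); 192.168.141.0/26 (54 hosts, 62 usable)


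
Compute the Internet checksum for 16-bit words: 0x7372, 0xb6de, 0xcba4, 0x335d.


Sum all words (with carry folding):
+ 0x7372 = 0x7372
+ 0xb6de = 0x2a51
+ 0xcba4 = 0xf5f5
+ 0x335d = 0x2953
One's complement: ~0x2953
Checksum = 0xd6ac


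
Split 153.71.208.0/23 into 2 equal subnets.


New prefix = 23 + 1 = 24
Each subnet has 256 addresses
  153.71.208.0/24
  153.71.209.0/24
Subnets: 153.71.208.0/24, 153.71.209.0/24


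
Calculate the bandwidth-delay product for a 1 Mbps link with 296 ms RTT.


BDP = bandwidth * RTT
= 1 Mbps * 296 ms
= 1 * 1e6 * 296 / 1000 bits
= 296000 bits
= 37000 bytes
= 36.1328 KB
BDP = 296000 bits (37000 bytes)


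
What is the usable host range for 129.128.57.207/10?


Network: 129.128.0.0
Broadcast: 129.191.255.255
First usable = network + 1
Last usable = broadcast - 1
Range: 129.128.0.1 to 129.191.255.254


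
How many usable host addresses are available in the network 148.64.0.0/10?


Host bits = 32 - 10 = 22
Total addresses = 2^22 = 4194304
Usable = total - 2 (network and broadcast)
Usable hosts: 4194302


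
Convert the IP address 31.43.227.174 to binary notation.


31 = 00011111
43 = 00101011
227 = 11100011
174 = 10101110
Binary: 00011111.00101011.11100011.10101110


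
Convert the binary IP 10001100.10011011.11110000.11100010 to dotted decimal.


10001100 = 140
10011011 = 155
11110000 = 240
11100010 = 226
IP: 140.155.240.226


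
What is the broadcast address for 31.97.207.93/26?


Network: 31.97.207.64/26
Host bits = 6
Set all host bits to 1:
Broadcast: 31.97.207.127


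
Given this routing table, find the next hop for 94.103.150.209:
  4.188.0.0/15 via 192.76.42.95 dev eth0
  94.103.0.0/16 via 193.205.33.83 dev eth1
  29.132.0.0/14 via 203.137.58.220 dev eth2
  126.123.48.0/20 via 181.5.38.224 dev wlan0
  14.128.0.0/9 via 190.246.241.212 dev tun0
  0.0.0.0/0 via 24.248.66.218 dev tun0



Longest prefix match for 94.103.150.209:
  /15 4.188.0.0: no
  /16 94.103.0.0: MATCH
  /14 29.132.0.0: no
  /20 126.123.48.0: no
  /9 14.128.0.0: no
  /0 0.0.0.0: MATCH
Selected: next-hop 193.205.33.83 via eth1 (matched /16)


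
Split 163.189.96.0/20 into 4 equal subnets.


New prefix = 20 + 2 = 22
Each subnet has 1024 addresses
  163.189.96.0/22
  163.189.100.0/22
  163.189.104.0/22
  163.189.108.0/22
Subnets: 163.189.96.0/22, 163.189.100.0/22, 163.189.104.0/22, 163.189.108.0/22


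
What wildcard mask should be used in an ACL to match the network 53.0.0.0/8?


Subnet mask: 255.0.0.0
Wildcard = 255.255.255.255 - subnet mask
255 - 255 = 0
255 - 0 = 255
255 - 0 = 255
255 - 0 = 255
Wildcard: 0.255.255.255


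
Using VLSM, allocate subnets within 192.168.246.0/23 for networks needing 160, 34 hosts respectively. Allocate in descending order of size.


160 hosts -> /24 (254 usable): 192.168.246.0/24
34 hosts -> /26 (62 usable): 192.168.247.0/26
Allocation: 192.168.246.0/24 (160 hosts, 254 usable); 192.168.247.0/26 (34 hosts, 62 usable)


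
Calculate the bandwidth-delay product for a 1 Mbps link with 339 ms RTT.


BDP = bandwidth * RTT
= 1 Mbps * 339 ms
= 1 * 1e6 * 339 / 1000 bits
= 339000 bits
= 42375 bytes
= 41.3818 KB
BDP = 339000 bits (42375 bytes)


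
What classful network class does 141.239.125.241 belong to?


First octet: 141
Binary: 10001101
10xxxxxx -> Class B (128-191)
Class B, default mask 255.255.0.0 (/16)


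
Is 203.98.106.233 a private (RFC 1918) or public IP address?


RFC 1918 private ranges:
  10.0.0.0/8 (10.0.0.0 - 10.255.255.255)
  172.16.0.0/12 (172.16.0.0 - 172.31.255.255)
  192.168.0.0/16 (192.168.0.0 - 192.168.255.255)
Public (not in any RFC 1918 range)


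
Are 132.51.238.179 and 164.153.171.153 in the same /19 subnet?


Mask: 255.255.224.0
132.51.238.179 AND mask = 132.51.224.0
164.153.171.153 AND mask = 164.153.160.0
No, different subnets (132.51.224.0 vs 164.153.160.0)


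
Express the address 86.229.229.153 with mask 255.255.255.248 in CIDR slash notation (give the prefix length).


Binary: 11111111.11111111.11111111.11111000
Count leading 1s
Prefix: /29


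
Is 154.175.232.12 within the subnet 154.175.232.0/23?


Subnet network: 154.175.232.0
Test IP AND mask: 154.175.232.0
Yes, 154.175.232.12 is in 154.175.232.0/23


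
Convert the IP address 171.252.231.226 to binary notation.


171 = 10101011
252 = 11111100
231 = 11100111
226 = 11100010
Binary: 10101011.11111100.11100111.11100010


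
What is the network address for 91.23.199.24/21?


IP:   01011011.00010111.11000111.00011000
Mask: 11111111.11111111.11111000.00000000
AND operation:
Net:  01011011.00010111.11000000.00000000
Network: 91.23.192.0/21


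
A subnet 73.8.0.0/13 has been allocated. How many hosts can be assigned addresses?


Host bits = 32 - 13 = 19
Total addresses = 2^19 = 524288
Usable = total - 2 (network and broadcast)
Usable hosts: 524286


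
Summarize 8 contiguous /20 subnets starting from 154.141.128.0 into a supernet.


Original prefix: /20
Number of subnets: 8 = 2^3
New prefix = 20 - 3 = 17
Supernet: 154.141.128.0/17


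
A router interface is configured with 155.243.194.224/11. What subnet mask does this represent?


/11 means 11 network bits, 21 host bits
Binary: 11111111111000000000000000000000
Mask: 255.224.0.0


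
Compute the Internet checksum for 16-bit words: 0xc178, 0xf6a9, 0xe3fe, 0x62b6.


Sum all words (with carry folding):
+ 0xc178 = 0xc178
+ 0xf6a9 = 0xb822
+ 0xe3fe = 0x9c21
+ 0x62b6 = 0xfed7
One's complement: ~0xfed7
Checksum = 0x0128


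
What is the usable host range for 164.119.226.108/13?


Network: 164.112.0.0
Broadcast: 164.119.255.255
First usable = network + 1
Last usable = broadcast - 1
Range: 164.112.0.1 to 164.119.255.254


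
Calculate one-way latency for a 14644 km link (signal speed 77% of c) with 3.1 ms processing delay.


Speed = 0.77 * 3e5 km/s = 231000 km/s
Propagation delay = 14644 / 231000 = 0.0634 s = 63.3939 ms
Processing delay = 3.1 ms
Total one-way latency = 66.4939 ms


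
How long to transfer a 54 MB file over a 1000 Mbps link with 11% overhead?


Effective throughput = 1000 * (1 - 11/100) = 890 Mbps
File size in Mb = 54 * 8 = 432 Mb
Time = 432 / 890
Time = 0.4854 seconds


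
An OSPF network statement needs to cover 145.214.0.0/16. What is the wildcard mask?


Subnet mask: 255.255.0.0
Wildcard = 255.255.255.255 - subnet mask
255 - 255 = 0
255 - 255 = 0
255 - 0 = 255
255 - 0 = 255
Wildcard: 0.0.255.255


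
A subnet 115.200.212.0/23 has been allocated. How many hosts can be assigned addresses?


Host bits = 32 - 23 = 9
Total addresses = 2^9 = 512
Usable = total - 2 (network and broadcast)
Usable hosts: 510


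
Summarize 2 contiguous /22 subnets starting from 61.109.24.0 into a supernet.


Original prefix: /22
Number of subnets: 2 = 2^1
New prefix = 22 - 1 = 21
Supernet: 61.109.24.0/21


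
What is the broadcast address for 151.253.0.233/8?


Network: 151.0.0.0/8
Host bits = 24
Set all host bits to 1:
Broadcast: 151.255.255.255


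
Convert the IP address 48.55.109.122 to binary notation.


48 = 00110000
55 = 00110111
109 = 01101101
122 = 01111010
Binary: 00110000.00110111.01101101.01111010


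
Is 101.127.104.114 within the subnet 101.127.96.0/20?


Subnet network: 101.127.96.0
Test IP AND mask: 101.127.96.0
Yes, 101.127.104.114 is in 101.127.96.0/20


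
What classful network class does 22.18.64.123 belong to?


First octet: 22
Binary: 00010110
0xxxxxxx -> Class A (1-126)
Class A, default mask 255.0.0.0 (/8)


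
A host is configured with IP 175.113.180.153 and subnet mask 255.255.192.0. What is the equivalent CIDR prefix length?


Binary: 11111111.11111111.11000000.00000000
Count leading 1s
Prefix: /18


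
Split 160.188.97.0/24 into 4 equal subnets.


New prefix = 24 + 2 = 26
Each subnet has 64 addresses
  160.188.97.0/26
  160.188.97.64/26
  160.188.97.128/26
  160.188.97.192/26
Subnets: 160.188.97.0/26, 160.188.97.64/26, 160.188.97.128/26, 160.188.97.192/26


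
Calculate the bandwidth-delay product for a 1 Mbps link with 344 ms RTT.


BDP = bandwidth * RTT
= 1 Mbps * 344 ms
= 1 * 1e6 * 344 / 1000 bits
= 344000 bits
= 43000 bytes
= 41.9922 KB
BDP = 344000 bits (43000 bytes)


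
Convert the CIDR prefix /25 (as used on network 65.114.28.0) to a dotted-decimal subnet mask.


/25 means 25 network bits, 7 host bits
Binary: 11111111111111111111111110000000
Mask: 255.255.255.128


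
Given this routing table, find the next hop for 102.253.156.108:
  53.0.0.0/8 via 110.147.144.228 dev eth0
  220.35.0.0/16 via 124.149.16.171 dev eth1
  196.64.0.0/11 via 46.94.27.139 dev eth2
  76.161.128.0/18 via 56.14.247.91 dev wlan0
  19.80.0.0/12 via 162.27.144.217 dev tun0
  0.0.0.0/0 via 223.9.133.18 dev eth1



Longest prefix match for 102.253.156.108:
  /8 53.0.0.0: no
  /16 220.35.0.0: no
  /11 196.64.0.0: no
  /18 76.161.128.0: no
  /12 19.80.0.0: no
  /0 0.0.0.0: MATCH
Selected: next-hop 223.9.133.18 via eth1 (matched /0)


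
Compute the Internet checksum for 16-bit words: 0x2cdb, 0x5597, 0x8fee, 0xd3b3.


Sum all words (with carry folding):
+ 0x2cdb = 0x2cdb
+ 0x5597 = 0x8272
+ 0x8fee = 0x1261
+ 0xd3b3 = 0xe614
One's complement: ~0xe614
Checksum = 0x19eb


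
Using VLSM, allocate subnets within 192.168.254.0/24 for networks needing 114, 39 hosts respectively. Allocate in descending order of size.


114 hosts -> /25 (126 usable): 192.168.254.0/25
39 hosts -> /26 (62 usable): 192.168.254.128/26
Allocation: 192.168.254.0/25 (114 hosts, 126 usable); 192.168.254.128/26 (39 hosts, 62 usable)


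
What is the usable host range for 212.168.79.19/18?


Network: 212.168.64.0
Broadcast: 212.168.127.255
First usable = network + 1
Last usable = broadcast - 1
Range: 212.168.64.1 to 212.168.127.254


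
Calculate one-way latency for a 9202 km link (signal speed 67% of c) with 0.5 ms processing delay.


Speed = 0.67 * 3e5 km/s = 201000 km/s
Propagation delay = 9202 / 201000 = 0.0458 s = 45.7811 ms
Processing delay = 0.5 ms
Total one-way latency = 46.2811 ms


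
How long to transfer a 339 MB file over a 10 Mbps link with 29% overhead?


Effective throughput = 10 * (1 - 29/100) = 7.1 Mbps
File size in Mb = 339 * 8 = 2712 Mb
Time = 2712 / 7.1
Time = 381.9718 seconds


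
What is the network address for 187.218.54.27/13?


IP:   10111011.11011010.00110110.00011011
Mask: 11111111.11111000.00000000.00000000
AND operation:
Net:  10111011.11011000.00000000.00000000
Network: 187.216.0.0/13


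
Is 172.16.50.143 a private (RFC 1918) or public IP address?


RFC 1918 private ranges:
  10.0.0.0/8 (10.0.0.0 - 10.255.255.255)
  172.16.0.0/12 (172.16.0.0 - 172.31.255.255)
  192.168.0.0/16 (192.168.0.0 - 192.168.255.255)
Private (in 172.16.0.0/12)


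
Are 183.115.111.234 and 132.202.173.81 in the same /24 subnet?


Mask: 255.255.255.0
183.115.111.234 AND mask = 183.115.111.0
132.202.173.81 AND mask = 132.202.173.0
No, different subnets (183.115.111.0 vs 132.202.173.0)


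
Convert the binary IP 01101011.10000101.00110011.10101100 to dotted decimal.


01101011 = 107
10000101 = 133
00110011 = 51
10101100 = 172
IP: 107.133.51.172


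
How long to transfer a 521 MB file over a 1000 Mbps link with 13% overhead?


Effective throughput = 1000 * (1 - 13/100) = 870 Mbps
File size in Mb = 521 * 8 = 4168 Mb
Time = 4168 / 870
Time = 4.7908 seconds


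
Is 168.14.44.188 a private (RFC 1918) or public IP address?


RFC 1918 private ranges:
  10.0.0.0/8 (10.0.0.0 - 10.255.255.255)
  172.16.0.0/12 (172.16.0.0 - 172.31.255.255)
  192.168.0.0/16 (192.168.0.0 - 192.168.255.255)
Public (not in any RFC 1918 range)


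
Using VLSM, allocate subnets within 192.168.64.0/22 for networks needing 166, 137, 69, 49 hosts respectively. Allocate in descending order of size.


166 hosts -> /24 (254 usable): 192.168.64.0/24
137 hosts -> /24 (254 usable): 192.168.65.0/24
69 hosts -> /25 (126 usable): 192.168.66.0/25
49 hosts -> /26 (62 usable): 192.168.66.128/26
Allocation: 192.168.64.0/24 (166 hosts, 254 usable); 192.168.65.0/24 (137 hosts, 254 usable); 192.168.66.0/25 (69 hosts, 126 usable); 192.168.66.128/26 (49 hosts, 62 usable)


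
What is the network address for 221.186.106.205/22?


IP:   11011101.10111010.01101010.11001101
Mask: 11111111.11111111.11111100.00000000
AND operation:
Net:  11011101.10111010.01101000.00000000
Network: 221.186.104.0/22


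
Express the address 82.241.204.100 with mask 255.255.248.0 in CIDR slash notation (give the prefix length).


Binary: 11111111.11111111.11111000.00000000
Count leading 1s
Prefix: /21


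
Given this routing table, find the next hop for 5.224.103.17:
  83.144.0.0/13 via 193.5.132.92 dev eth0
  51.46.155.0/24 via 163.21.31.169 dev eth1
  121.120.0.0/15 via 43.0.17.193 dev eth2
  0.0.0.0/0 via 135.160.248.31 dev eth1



Longest prefix match for 5.224.103.17:
  /13 83.144.0.0: no
  /24 51.46.155.0: no
  /15 121.120.0.0: no
  /0 0.0.0.0: MATCH
Selected: next-hop 135.160.248.31 via eth1 (matched /0)


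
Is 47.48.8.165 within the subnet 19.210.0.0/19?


Subnet network: 19.210.0.0
Test IP AND mask: 47.48.0.0
No, 47.48.8.165 is not in 19.210.0.0/19


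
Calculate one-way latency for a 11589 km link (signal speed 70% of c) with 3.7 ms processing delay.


Speed = 0.7 * 3e5 km/s = 210000 km/s
Propagation delay = 11589 / 210000 = 0.0552 s = 55.1857 ms
Processing delay = 3.7 ms
Total one-way latency = 58.8857 ms


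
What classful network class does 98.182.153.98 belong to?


First octet: 98
Binary: 01100010
0xxxxxxx -> Class A (1-126)
Class A, default mask 255.0.0.0 (/8)


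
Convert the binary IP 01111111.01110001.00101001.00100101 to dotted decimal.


01111111 = 127
01110001 = 113
00101001 = 41
00100101 = 37
IP: 127.113.41.37


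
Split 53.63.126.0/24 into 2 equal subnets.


New prefix = 24 + 1 = 25
Each subnet has 128 addresses
  53.63.126.0/25
  53.63.126.128/25
Subnets: 53.63.126.0/25, 53.63.126.128/25


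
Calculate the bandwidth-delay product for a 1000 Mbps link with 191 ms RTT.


BDP = bandwidth * RTT
= 1000 Mbps * 191 ms
= 1000 * 1e6 * 191 / 1000 bits
= 191000000 bits
= 23875000 bytes
= 23315.4297 KB
BDP = 191000000 bits (23875000 bytes)


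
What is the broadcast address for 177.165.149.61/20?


Network: 177.165.144.0/20
Host bits = 12
Set all host bits to 1:
Broadcast: 177.165.159.255


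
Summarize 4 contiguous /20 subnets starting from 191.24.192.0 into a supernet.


Original prefix: /20
Number of subnets: 4 = 2^2
New prefix = 20 - 2 = 18
Supernet: 191.24.192.0/18


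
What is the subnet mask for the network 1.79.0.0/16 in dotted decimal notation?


/16 means 16 network bits, 16 host bits
Binary: 11111111111111110000000000000000
Mask: 255.255.0.0


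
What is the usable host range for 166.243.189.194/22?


Network: 166.243.188.0
Broadcast: 166.243.191.255
First usable = network + 1
Last usable = broadcast - 1
Range: 166.243.188.1 to 166.243.191.254


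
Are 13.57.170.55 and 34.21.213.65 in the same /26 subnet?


Mask: 255.255.255.192
13.57.170.55 AND mask = 13.57.170.0
34.21.213.65 AND mask = 34.21.213.64
No, different subnets (13.57.170.0 vs 34.21.213.64)


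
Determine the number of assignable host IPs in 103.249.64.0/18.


Host bits = 32 - 18 = 14
Total addresses = 2^14 = 16384
Usable = total - 2 (network and broadcast)
Usable hosts: 16382


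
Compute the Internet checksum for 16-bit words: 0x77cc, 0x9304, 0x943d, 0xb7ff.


Sum all words (with carry folding):
+ 0x77cc = 0x77cc
+ 0x9304 = 0x0ad1
+ 0x943d = 0x9f0e
+ 0xb7ff = 0x570e
One's complement: ~0x570e
Checksum = 0xa8f1


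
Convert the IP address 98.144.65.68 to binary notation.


98 = 01100010
144 = 10010000
65 = 01000001
68 = 01000100
Binary: 01100010.10010000.01000001.01000100


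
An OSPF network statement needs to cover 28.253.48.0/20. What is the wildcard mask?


Subnet mask: 255.255.240.0
Wildcard = 255.255.255.255 - subnet mask
255 - 255 = 0
255 - 255 = 0
255 - 240 = 15
255 - 0 = 255
Wildcard: 0.0.15.255


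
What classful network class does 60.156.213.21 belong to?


First octet: 60
Binary: 00111100
0xxxxxxx -> Class A (1-126)
Class A, default mask 255.0.0.0 (/8)


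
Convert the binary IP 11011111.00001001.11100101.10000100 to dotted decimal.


11011111 = 223
00001001 = 9
11100101 = 229
10000100 = 132
IP: 223.9.229.132


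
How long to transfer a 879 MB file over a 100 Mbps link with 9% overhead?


Effective throughput = 100 * (1 - 9/100) = 91 Mbps
File size in Mb = 879 * 8 = 7032 Mb
Time = 7032 / 91
Time = 77.2747 seconds


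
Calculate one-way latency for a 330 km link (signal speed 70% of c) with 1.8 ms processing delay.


Speed = 0.7 * 3e5 km/s = 210000 km/s
Propagation delay = 330 / 210000 = 0.0016 s = 1.5714 ms
Processing delay = 1.8 ms
Total one-way latency = 3.3714 ms


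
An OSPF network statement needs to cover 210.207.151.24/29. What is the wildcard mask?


Subnet mask: 255.255.255.248
Wildcard = 255.255.255.255 - subnet mask
255 - 255 = 0
255 - 255 = 0
255 - 255 = 0
255 - 248 = 7
Wildcard: 0.0.0.7


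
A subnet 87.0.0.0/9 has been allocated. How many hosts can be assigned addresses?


Host bits = 32 - 9 = 23
Total addresses = 2^23 = 8388608
Usable = total - 2 (network and broadcast)
Usable hosts: 8388606


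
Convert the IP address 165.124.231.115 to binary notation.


165 = 10100101
124 = 01111100
231 = 11100111
115 = 01110011
Binary: 10100101.01111100.11100111.01110011


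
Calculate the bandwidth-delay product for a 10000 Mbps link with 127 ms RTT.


BDP = bandwidth * RTT
= 10000 Mbps * 127 ms
= 10000 * 1e6 * 127 / 1000 bits
= 1270000000 bits
= 158750000 bytes
= 155029.2969 KB
BDP = 1270000000 bits (158750000 bytes)


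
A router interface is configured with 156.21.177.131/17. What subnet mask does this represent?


/17 means 17 network bits, 15 host bits
Binary: 11111111111111111000000000000000
Mask: 255.255.128.0


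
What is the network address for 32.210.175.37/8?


IP:   00100000.11010010.10101111.00100101
Mask: 11111111.00000000.00000000.00000000
AND operation:
Net:  00100000.00000000.00000000.00000000
Network: 32.0.0.0/8


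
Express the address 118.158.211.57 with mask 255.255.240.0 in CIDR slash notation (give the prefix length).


Binary: 11111111.11111111.11110000.00000000
Count leading 1s
Prefix: /20


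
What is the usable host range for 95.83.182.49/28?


Network: 95.83.182.48
Broadcast: 95.83.182.63
First usable = network + 1
Last usable = broadcast - 1
Range: 95.83.182.49 to 95.83.182.62


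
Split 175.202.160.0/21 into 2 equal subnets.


New prefix = 21 + 1 = 22
Each subnet has 1024 addresses
  175.202.160.0/22
  175.202.164.0/22
Subnets: 175.202.160.0/22, 175.202.164.0/22


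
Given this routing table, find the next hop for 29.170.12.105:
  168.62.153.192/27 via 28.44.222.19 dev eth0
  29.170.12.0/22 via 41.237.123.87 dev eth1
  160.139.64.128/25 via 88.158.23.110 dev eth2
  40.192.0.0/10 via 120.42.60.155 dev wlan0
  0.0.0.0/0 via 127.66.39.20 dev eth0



Longest prefix match for 29.170.12.105:
  /27 168.62.153.192: no
  /22 29.170.12.0: MATCH
  /25 160.139.64.128: no
  /10 40.192.0.0: no
  /0 0.0.0.0: MATCH
Selected: next-hop 41.237.123.87 via eth1 (matched /22)


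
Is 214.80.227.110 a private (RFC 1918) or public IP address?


RFC 1918 private ranges:
  10.0.0.0/8 (10.0.0.0 - 10.255.255.255)
  172.16.0.0/12 (172.16.0.0 - 172.31.255.255)
  192.168.0.0/16 (192.168.0.0 - 192.168.255.255)
Public (not in any RFC 1918 range)


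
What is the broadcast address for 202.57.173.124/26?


Network: 202.57.173.64/26
Host bits = 6
Set all host bits to 1:
Broadcast: 202.57.173.127


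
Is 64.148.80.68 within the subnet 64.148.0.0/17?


Subnet network: 64.148.0.0
Test IP AND mask: 64.148.0.0
Yes, 64.148.80.68 is in 64.148.0.0/17


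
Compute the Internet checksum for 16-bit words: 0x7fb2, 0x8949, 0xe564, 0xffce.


Sum all words (with carry folding):
+ 0x7fb2 = 0x7fb2
+ 0x8949 = 0x08fc
+ 0xe564 = 0xee60
+ 0xffce = 0xee2f
One's complement: ~0xee2f
Checksum = 0x11d0


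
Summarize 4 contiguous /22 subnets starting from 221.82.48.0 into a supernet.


Original prefix: /22
Number of subnets: 4 = 2^2
New prefix = 22 - 2 = 20
Supernet: 221.82.48.0/20


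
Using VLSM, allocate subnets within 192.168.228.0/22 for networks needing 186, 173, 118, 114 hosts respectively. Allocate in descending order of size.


186 hosts -> /24 (254 usable): 192.168.228.0/24
173 hosts -> /24 (254 usable): 192.168.229.0/24
118 hosts -> /25 (126 usable): 192.168.230.0/25
114 hosts -> /25 (126 usable): 192.168.230.128/25
Allocation: 192.168.228.0/24 (186 hosts, 254 usable); 192.168.229.0/24 (173 hosts, 254 usable); 192.168.230.0/25 (118 hosts, 126 usable); 192.168.230.128/25 (114 hosts, 126 usable)


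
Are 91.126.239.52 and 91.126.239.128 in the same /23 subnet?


Mask: 255.255.254.0
91.126.239.52 AND mask = 91.126.238.0
91.126.239.128 AND mask = 91.126.238.0
Yes, same subnet (91.126.238.0)


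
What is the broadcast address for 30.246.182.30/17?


Network: 30.246.128.0/17
Host bits = 15
Set all host bits to 1:
Broadcast: 30.246.255.255


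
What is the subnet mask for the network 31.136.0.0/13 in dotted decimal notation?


/13 means 13 network bits, 19 host bits
Binary: 11111111111110000000000000000000
Mask: 255.248.0.0


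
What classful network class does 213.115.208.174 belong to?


First octet: 213
Binary: 11010101
110xxxxx -> Class C (192-223)
Class C, default mask 255.255.255.0 (/24)


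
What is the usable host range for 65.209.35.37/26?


Network: 65.209.35.0
Broadcast: 65.209.35.63
First usable = network + 1
Last usable = broadcast - 1
Range: 65.209.35.1 to 65.209.35.62


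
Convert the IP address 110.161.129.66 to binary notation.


110 = 01101110
161 = 10100001
129 = 10000001
66 = 01000010
Binary: 01101110.10100001.10000001.01000010


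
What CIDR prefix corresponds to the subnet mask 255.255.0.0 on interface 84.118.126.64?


Binary: 11111111.11111111.00000000.00000000
Count leading 1s
Prefix: /16


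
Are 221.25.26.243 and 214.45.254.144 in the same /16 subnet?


Mask: 255.255.0.0
221.25.26.243 AND mask = 221.25.0.0
214.45.254.144 AND mask = 214.45.0.0
No, different subnets (221.25.0.0 vs 214.45.0.0)


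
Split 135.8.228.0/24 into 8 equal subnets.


New prefix = 24 + 3 = 27
Each subnet has 32 addresses
  135.8.228.0/27
  135.8.228.32/27
  135.8.228.64/27
  135.8.228.96/27
  135.8.228.128/27
  135.8.228.160/27
  135.8.228.192/27
  135.8.228.224/27
Subnets: 135.8.228.0/27, 135.8.228.32/27, 135.8.228.64/27, 135.8.228.96/27, 135.8.228.128/27, 135.8.228.160/27, 135.8.228.192/27, 135.8.228.224/27


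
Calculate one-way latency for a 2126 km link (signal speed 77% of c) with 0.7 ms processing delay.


Speed = 0.77 * 3e5 km/s = 231000 km/s
Propagation delay = 2126 / 231000 = 0.0092 s = 9.2035 ms
Processing delay = 0.7 ms
Total one-way latency = 9.9035 ms


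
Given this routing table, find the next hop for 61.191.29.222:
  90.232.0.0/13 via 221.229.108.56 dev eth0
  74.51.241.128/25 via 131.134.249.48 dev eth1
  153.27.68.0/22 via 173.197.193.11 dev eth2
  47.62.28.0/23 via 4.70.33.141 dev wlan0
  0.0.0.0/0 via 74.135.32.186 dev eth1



Longest prefix match for 61.191.29.222:
  /13 90.232.0.0: no
  /25 74.51.241.128: no
  /22 153.27.68.0: no
  /23 47.62.28.0: no
  /0 0.0.0.0: MATCH
Selected: next-hop 74.135.32.186 via eth1 (matched /0)
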